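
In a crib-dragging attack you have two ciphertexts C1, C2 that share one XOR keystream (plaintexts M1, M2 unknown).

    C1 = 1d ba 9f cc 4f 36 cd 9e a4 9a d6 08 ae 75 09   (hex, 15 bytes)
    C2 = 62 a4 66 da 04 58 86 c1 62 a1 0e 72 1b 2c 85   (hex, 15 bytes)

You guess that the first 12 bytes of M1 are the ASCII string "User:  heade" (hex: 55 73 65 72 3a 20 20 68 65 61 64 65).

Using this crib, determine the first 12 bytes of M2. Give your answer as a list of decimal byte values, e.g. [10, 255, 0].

[42, 109, 156, 100, 113, 78, 107, 55, 163, 90, 188, 31]

First, C1 ⊕ C2 = (M1 ⊕ K) ⊕ (M2 ⊕ K) = M1 ⊕ M2, so the key drops out. Then M2 = (M1 ⊕ M2) ⊕ M1 over the first 12 bytes.
byte 0: (1d XOR 62) XOR 55 = 7f XOR 55 = 2a
byte 1: (ba XOR a4) XOR 73 = 1e XOR 73 = 6d
byte 2: (9f XOR 66) XOR 65 = f9 XOR 65 = 9c
byte 3: (cc XOR da) XOR 72 = 16 XOR 72 = 64
byte 4: (4f XOR 04) XOR 3a = 4b XOR 3a = 71
byte 5: (36 XOR 58) XOR 20 = 6e XOR 20 = 4e
byte 6: (cd XOR 86) XOR 20 = 4b XOR 20 = 6b
byte 7: (9e XOR c1) XOR 68 = 5f XOR 68 = 37
byte 8: (a4 XOR 62) XOR 65 = c6 XOR 65 = a3
byte 9: (9a XOR a1) XOR 61 = 3b XOR 61 = 5a
byte 10: (d6 XOR 0e) XOR 64 = d8 XOR 64 = bc
byte 11: (08 XOR 72) XOR 65 = 7a XOR 65 = 1f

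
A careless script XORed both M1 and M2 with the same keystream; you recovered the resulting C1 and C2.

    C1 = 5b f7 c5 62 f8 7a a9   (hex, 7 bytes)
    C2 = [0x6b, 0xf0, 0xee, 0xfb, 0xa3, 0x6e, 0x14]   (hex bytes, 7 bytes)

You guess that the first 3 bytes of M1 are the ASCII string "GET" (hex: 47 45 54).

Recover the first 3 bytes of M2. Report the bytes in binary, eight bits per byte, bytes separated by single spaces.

First, C1 ⊕ C2 = (M1 ⊕ K) ⊕ (M2 ⊕ K) = M1 ⊕ M2, so the key drops out. Then M2 = (M1 ⊕ M2) ⊕ M1 over the first 3 bytes.
byte 0: (5b xor 6b) xor 47 = 30 xor 47 = 77
byte 1: (f7 xor f0) xor 45 = 07 xor 45 = 42
byte 2: (c5 xor ee) xor 54 = 2b xor 54 = 7f

01110111 01000010 01111111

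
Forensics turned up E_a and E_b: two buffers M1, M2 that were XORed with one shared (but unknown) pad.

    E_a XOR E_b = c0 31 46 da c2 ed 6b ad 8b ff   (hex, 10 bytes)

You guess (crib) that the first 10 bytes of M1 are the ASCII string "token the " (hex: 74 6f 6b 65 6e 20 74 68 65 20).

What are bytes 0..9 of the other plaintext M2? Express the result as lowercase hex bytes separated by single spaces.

b4 5e 2d bf ac cd 1f c5 ee df

Since E_a ⊕ E_b = M1 ⊕ M2, XORing with the guessed M1 bytes yields the corresponding M2 bytes: M2 = (E_a ⊕ E_b) ⊕ M1.
c0 xor 74 = b4
31 xor 6f = 5e
46 xor 6b = 2d
da xor 65 = bf
c2 xor 6e = ac
ed xor 20 = cd
6b xor 74 = 1f
ad xor 68 = c5
8b xor 65 = ee
ff xor 20 = df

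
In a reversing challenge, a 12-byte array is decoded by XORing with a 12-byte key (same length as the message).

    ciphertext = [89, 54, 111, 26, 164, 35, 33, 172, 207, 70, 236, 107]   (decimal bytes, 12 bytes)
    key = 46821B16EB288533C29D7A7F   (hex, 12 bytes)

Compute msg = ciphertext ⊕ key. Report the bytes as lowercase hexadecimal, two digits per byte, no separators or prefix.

1fb4740c4f0ba49f0ddb9614

byte 0: 01011001 xor 01000110 = 00011111
byte 1: 00110110 xor 10000010 = 10110100
byte 2: 01101111 xor 00011011 = 01110100
byte 3: 00011010 xor 00010110 = 00001100
byte 4: 10100100 xor 11101011 = 01001111
byte 5: 00100011 xor 00101000 = 00001011
byte 6: 00100001 xor 10000101 = 10100100
byte 7: 10101100 xor 00110011 = 10011111
byte 8: 11001111 xor 11000010 = 00001101
byte 9: 01000110 xor 10011101 = 11011011
byte 10: 11101100 xor 01111010 = 10010110
byte 11: 01101011 xor 01111111 = 00010100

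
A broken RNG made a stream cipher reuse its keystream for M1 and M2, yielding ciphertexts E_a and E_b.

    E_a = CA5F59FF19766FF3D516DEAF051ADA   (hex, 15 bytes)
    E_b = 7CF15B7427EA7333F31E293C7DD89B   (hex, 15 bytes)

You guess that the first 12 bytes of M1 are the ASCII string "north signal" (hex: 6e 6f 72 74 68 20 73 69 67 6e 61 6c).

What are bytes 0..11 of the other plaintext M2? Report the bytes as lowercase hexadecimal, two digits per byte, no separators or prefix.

First, E_a ⊕ E_b = (M1 ⊕ K) ⊕ (M2 ⊕ K) = M1 ⊕ M2, so the key drops out. Then M2 = (M1 ⊕ M2) ⊕ M1 over the first 12 bytes.
byte 0: (ca ⊕ 7c) ⊕ 6e = b6 ⊕ 6e = d8
byte 1: (5f ⊕ f1) ⊕ 6f = ae ⊕ 6f = c1
byte 2: (59 ⊕ 5b) ⊕ 72 = 02 ⊕ 72 = 70
byte 3: (ff ⊕ 74) ⊕ 74 = 8b ⊕ 74 = ff
byte 4: (19 ⊕ 27) ⊕ 68 = 3e ⊕ 68 = 56
byte 5: (76 ⊕ ea) ⊕ 20 = 9c ⊕ 20 = bc
byte 6: (6f ⊕ 73) ⊕ 73 = 1c ⊕ 73 = 6f
byte 7: (f3 ⊕ 33) ⊕ 69 = c0 ⊕ 69 = a9
byte 8: (d5 ⊕ f3) ⊕ 67 = 26 ⊕ 67 = 41
byte 9: (16 ⊕ 1e) ⊕ 6e = 08 ⊕ 6e = 66
byte 10: (de ⊕ 29) ⊕ 61 = f7 ⊕ 61 = 96
byte 11: (af ⊕ 3c) ⊕ 6c = 93 ⊕ 6c = ff

d8c170ff56bc6fa9416696ff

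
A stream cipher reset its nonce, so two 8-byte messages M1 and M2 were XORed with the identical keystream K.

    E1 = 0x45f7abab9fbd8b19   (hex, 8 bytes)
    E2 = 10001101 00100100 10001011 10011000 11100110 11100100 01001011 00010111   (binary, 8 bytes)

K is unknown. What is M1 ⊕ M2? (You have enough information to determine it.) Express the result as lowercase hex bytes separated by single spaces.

c8 d3 20 33 79 59 c0 0e

E1 ⊕ E2 = (M1 ⊕ K) ⊕ (M2 ⊕ K) = M1 ⊕ M2 — the shared key cancels under XOR.
01000101 XOR 10001101 = 11001000
11110111 XOR 00100100 = 11010011
10101011 XOR 10001011 = 00100000
10101011 XOR 10011000 = 00110011
10011111 XOR 11100110 = 01111001
10111101 XOR 11100100 = 01011001
10001011 XOR 01001011 = 11000000
00011001 XOR 00010111 = 00001110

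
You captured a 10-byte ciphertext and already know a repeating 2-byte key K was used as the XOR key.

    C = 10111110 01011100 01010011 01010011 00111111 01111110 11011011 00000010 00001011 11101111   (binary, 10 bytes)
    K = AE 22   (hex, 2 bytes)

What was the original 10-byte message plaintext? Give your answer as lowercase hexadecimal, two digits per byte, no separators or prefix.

The 2-byte key repeats, so the effective keystream is ae 22 ae 22 ae 22 ae 22 ae 22.
byte 0: be ^ ae = 10
byte 1: 5c ^ 22 = 7e
byte 2: 53 ^ ae = fd
byte 3: 53 ^ 22 = 71
byte 4: 3f ^ ae = 91
byte 5: 7e ^ 22 = 5c
byte 6: db ^ ae = 75
byte 7: 02 ^ 22 = 20
byte 8: 0b ^ ae = a5
byte 9: ef ^ 22 = cd

107efd71915c7520a5cd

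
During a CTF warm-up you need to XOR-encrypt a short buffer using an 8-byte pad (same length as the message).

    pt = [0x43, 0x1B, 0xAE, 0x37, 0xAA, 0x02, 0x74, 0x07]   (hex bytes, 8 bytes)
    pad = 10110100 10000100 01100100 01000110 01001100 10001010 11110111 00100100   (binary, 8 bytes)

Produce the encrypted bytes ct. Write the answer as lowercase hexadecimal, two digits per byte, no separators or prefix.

byte 0: 43 ^ b4 = f7
byte 1: 1b ^ 84 = 9f
byte 2: ae ^ 64 = ca
byte 3: 37 ^ 46 = 71
byte 4: aa ^ 4c = e6
byte 5: 02 ^ 8a = 88
byte 6: 74 ^ f7 = 83
byte 7: 07 ^ 24 = 23

f79fca71e6888323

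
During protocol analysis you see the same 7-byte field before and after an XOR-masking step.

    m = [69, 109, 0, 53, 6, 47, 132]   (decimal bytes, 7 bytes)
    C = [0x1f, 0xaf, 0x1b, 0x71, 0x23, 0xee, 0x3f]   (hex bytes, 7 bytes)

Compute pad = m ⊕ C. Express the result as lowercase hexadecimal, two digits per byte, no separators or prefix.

5ac21b4425c1bb

Since C = m ⊕ pad, XORing both sides with m gives pad = m ⊕ C.
byte 0:  69 XOR  31 =  90
byte 1: 109 XOR 175 = 194
byte 2:   0 XOR  27 =  27
byte 3:  53 XOR 113 =  68
byte 4:   6 XOR  35 =  37
byte 5:  47 XOR 238 = 193
byte 6: 132 XOR  63 = 187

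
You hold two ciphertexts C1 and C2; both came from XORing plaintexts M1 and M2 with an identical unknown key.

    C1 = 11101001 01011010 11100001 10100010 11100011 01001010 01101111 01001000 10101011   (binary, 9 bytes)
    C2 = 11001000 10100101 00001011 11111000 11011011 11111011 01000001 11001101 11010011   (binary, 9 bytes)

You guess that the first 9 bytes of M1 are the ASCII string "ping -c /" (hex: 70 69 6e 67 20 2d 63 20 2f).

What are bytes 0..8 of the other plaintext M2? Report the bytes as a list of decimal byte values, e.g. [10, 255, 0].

[81, 150, 132, 61, 24, 156, 77, 165, 87]

First, C1 ⊕ C2 = (M1 ⊕ K) ⊕ (M2 ⊕ K) = M1 ⊕ M2, so the key drops out. Then M2 = (M1 ⊕ M2) ⊕ M1 over the first 9 bytes.
byte 0: (e9 ^ c8) ^ 70 = 21 ^ 70 = 51
byte 1: (5a ^ a5) ^ 69 = ff ^ 69 = 96
byte 2: (e1 ^ 0b) ^ 6e = ea ^ 6e = 84
byte 3: (a2 ^ f8) ^ 67 = 5a ^ 67 = 3d
byte 4: (e3 ^ db) ^ 20 = 38 ^ 20 = 18
byte 5: (4a ^ fb) ^ 2d = b1 ^ 2d = 9c
byte 6: (6f ^ 41) ^ 63 = 2e ^ 63 = 4d
byte 7: (48 ^ cd) ^ 20 = 85 ^ 20 = a5
byte 8: (ab ^ d3) ^ 2f = 78 ^ 2f = 57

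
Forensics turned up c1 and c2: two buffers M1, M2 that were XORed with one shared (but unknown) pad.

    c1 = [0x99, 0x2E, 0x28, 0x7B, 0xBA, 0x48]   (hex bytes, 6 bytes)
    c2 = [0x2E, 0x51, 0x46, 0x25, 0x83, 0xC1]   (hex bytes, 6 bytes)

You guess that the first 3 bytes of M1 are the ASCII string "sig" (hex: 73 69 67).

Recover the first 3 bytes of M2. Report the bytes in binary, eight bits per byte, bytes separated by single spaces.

First, c1 ⊕ c2 = (M1 ⊕ K) ⊕ (M2 ⊕ K) = M1 ⊕ M2, so the key drops out. Then M2 = (M1 ⊕ M2) ⊕ M1 over the first 3 bytes.
byte 0: (99 ⊕ 2e) ⊕ 73 = b7 ⊕ 73 = c4
byte 1: (2e ⊕ 51) ⊕ 69 = 7f ⊕ 69 = 16
byte 2: (28 ⊕ 46) ⊕ 67 = 6e ⊕ 67 = 09

11000100 00010110 00001001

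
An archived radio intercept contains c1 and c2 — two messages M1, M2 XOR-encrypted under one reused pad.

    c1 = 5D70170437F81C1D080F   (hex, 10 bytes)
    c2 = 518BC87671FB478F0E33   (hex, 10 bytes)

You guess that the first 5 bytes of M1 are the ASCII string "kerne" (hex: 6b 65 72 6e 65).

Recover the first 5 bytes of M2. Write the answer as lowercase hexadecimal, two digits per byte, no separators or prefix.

679ead1c23

First, c1 ⊕ c2 = (M1 ⊕ K) ⊕ (M2 ⊕ K) = M1 ⊕ M2, so the key drops out. Then M2 = (M1 ⊕ M2) ⊕ M1 over the first 5 bytes.
byte 0: (5d ^ 51) ^ 6b = 0c ^ 6b = 67
byte 1: (70 ^ 8b) ^ 65 = fb ^ 65 = 9e
byte 2: (17 ^ c8) ^ 72 = df ^ 72 = ad
byte 3: (04 ^ 76) ^ 6e = 72 ^ 6e = 1c
byte 4: (37 ^ 71) ^ 65 = 46 ^ 65 = 23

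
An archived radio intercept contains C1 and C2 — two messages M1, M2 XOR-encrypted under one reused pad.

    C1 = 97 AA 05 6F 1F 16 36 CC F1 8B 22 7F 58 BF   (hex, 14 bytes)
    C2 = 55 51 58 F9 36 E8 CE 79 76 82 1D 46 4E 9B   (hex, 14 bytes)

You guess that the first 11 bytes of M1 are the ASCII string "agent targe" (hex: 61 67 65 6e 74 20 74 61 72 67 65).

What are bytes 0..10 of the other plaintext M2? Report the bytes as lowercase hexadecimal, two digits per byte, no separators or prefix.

a39c38f85dde8cd4f56e5a

First, C1 ⊕ C2 = (M1 ⊕ K) ⊕ (M2 ⊕ K) = M1 ⊕ M2, so the key drops out. Then M2 = (M1 ⊕ M2) ⊕ M1 over the first 11 bytes.
byte 0: (97 xor 55) xor 61 = c2 xor 61 = a3
byte 1: (aa xor 51) xor 67 = fb xor 67 = 9c
byte 2: (05 xor 58) xor 65 = 5d xor 65 = 38
byte 3: (6f xor f9) xor 6e = 96 xor 6e = f8
byte 4: (1f xor 36) xor 74 = 29 xor 74 = 5d
byte 5: (16 xor e8) xor 20 = fe xor 20 = de
byte 6: (36 xor ce) xor 74 = f8 xor 74 = 8c
byte 7: (cc xor 79) xor 61 = b5 xor 61 = d4
byte 8: (f1 xor 76) xor 72 = 87 xor 72 = f5
byte 9: (8b xor 82) xor 67 = 09 xor 67 = 6e
byte 10: (22 xor 1d) xor 65 = 3f xor 65 = 5a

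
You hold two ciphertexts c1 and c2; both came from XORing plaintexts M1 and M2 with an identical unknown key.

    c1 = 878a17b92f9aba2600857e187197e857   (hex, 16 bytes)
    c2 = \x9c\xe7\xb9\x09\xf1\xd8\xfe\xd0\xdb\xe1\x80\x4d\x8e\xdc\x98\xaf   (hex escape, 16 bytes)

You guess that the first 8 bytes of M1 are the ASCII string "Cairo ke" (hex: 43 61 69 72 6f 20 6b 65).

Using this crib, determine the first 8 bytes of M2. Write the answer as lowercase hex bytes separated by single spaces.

58 0c c7 c2 b1 62 2f 93

First, c1 ⊕ c2 = (M1 ⊕ K) ⊕ (M2 ⊕ K) = M1 ⊕ M2, so the key drops out. Then M2 = (M1 ⊕ M2) ⊕ M1 over the first 8 bytes.
byte 0: (87 ^ 9c) ^ 43 = 1b ^ 43 = 58
byte 1: (8a ^ e7) ^ 61 = 6d ^ 61 = 0c
byte 2: (17 ^ b9) ^ 69 = ae ^ 69 = c7
byte 3: (b9 ^ 09) ^ 72 = b0 ^ 72 = c2
byte 4: (2f ^ f1) ^ 6f = de ^ 6f = b1
byte 5: (9a ^ d8) ^ 20 = 42 ^ 20 = 62
byte 6: (ba ^ fe) ^ 6b = 44 ^ 6b = 2f
byte 7: (26 ^ d0) ^ 65 = f6 ^ 65 = 93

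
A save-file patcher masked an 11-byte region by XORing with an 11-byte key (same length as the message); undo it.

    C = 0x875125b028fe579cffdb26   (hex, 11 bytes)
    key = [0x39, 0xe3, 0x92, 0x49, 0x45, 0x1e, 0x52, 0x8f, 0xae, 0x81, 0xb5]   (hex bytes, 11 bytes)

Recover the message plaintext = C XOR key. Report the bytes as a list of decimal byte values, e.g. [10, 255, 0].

byte 0: 87 ⊕ 39 = be
byte 1: 51 ⊕ e3 = b2
byte 2: 25 ⊕ 92 = b7
byte 3: b0 ⊕ 49 = f9
byte 4: 28 ⊕ 45 = 6d
byte 5: fe ⊕ 1e = e0
byte 6: 57 ⊕ 52 = 05
byte 7: 9c ⊕ 8f = 13
byte 8: ff ⊕ ae = 51
byte 9: db ⊕ 81 = 5a
byte 10: 26 ⊕ b5 = 93

[190, 178, 183, 249, 109, 224, 5, 19, 81, 90, 147]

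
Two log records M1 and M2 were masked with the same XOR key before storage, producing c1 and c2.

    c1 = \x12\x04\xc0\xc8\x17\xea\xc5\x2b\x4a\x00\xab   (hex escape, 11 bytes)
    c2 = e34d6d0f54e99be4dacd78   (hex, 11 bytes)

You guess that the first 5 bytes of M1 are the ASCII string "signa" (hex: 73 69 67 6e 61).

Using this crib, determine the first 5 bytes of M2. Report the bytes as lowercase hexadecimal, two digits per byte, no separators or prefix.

First, c1 ⊕ c2 = (M1 ⊕ K) ⊕ (M2 ⊕ K) = M1 ⊕ M2, so the key drops out. Then M2 = (M1 ⊕ M2) ⊕ M1 over the first 5 bytes.
byte 0: (12 ^ e3) ^ 73 = f1 ^ 73 = 82
byte 1: (04 ^ 4d) ^ 69 = 49 ^ 69 = 20
byte 2: (c0 ^ 6d) ^ 67 = ad ^ 67 = ca
byte 3: (c8 ^ 0f) ^ 6e = c7 ^ 6e = a9
byte 4: (17 ^ 54) ^ 61 = 43 ^ 61 = 22

8220caa922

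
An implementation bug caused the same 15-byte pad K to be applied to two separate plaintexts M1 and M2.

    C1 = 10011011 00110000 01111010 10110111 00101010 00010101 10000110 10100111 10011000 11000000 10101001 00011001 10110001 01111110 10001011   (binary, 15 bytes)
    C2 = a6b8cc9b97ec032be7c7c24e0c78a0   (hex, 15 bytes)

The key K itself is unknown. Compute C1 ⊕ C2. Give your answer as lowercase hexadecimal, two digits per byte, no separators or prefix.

C1 ⊕ C2 = (M1 ⊕ K) ⊕ (M2 ⊕ K) = M1 ⊕ M2 — the shared key cancels under XOR.
155 xor 166 =  61
 48 xor 184 = 136
122 xor 204 = 182
183 xor 155 =  44
 42 xor 151 = 189
 21 xor 236 = 249
134 xor   3 = 133
167 xor  43 = 140
152 xor 231 = 127
192 xor 199 =   7
169 xor 194 = 107
 25 xor  78 =  87
177 xor  12 = 189
126 xor 120 =   6
139 xor 160 =  43

3d88b62cbdf9858c7f076b57bd062b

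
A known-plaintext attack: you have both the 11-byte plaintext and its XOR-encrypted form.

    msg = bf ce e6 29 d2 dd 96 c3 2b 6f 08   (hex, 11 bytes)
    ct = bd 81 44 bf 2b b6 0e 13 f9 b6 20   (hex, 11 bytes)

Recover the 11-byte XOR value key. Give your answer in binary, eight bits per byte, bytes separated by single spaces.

00000010 01001111 10100010 10010110 11111001 01101011 10011000 11010000 11010010 11011001 00101000

Since ct = msg ⊕ key, XORing both sides with msg gives key = msg ⊕ ct.
bf ⊕ bd = 02
ce ⊕ 81 = 4f
e6 ⊕ 44 = a2
29 ⊕ bf = 96
d2 ⊕ 2b = f9
dd ⊕ b6 = 6b
96 ⊕ 0e = 98
c3 ⊕ 13 = d0
2b ⊕ f9 = d2
6f ⊕ b6 = d9
08 ⊕ 20 = 28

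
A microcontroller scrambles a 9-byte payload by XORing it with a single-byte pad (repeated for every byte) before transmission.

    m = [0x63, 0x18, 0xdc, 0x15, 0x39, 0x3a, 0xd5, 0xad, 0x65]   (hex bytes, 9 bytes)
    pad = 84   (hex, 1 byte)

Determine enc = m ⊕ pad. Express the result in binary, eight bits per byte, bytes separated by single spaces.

11100111 10011100 01011000 10010001 10111101 10111110 01010001 00101001 11100001

The 1-byte key repeats, so the effective keystream is 84 84 84 84 84 84 84 84 84.
byte 0: 63 xor 84 = e7
byte 1: 18 xor 84 = 9c
byte 2: dc xor 84 = 58
byte 3: 15 xor 84 = 91
byte 4: 39 xor 84 = bd
byte 5: 3a xor 84 = be
byte 6: d5 xor 84 = 51
byte 7: ad xor 84 = 29
byte 8: 65 xor 84 = e1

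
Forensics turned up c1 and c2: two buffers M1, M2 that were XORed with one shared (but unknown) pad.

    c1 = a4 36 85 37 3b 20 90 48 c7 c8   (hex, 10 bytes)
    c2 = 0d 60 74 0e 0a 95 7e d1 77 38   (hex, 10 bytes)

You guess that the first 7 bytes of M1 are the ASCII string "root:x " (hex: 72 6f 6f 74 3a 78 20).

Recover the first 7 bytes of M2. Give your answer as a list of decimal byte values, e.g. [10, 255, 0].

First, c1 ⊕ c2 = (M1 ⊕ K) ⊕ (M2 ⊕ K) = M1 ⊕ M2, so the key drops out. Then M2 = (M1 ⊕ M2) ⊕ M1 over the first 7 bytes.
byte 0: (a4 ^ 0d) ^ 72 = a9 ^ 72 = db
byte 1: (36 ^ 60) ^ 6f = 56 ^ 6f = 39
byte 2: (85 ^ 74) ^ 6f = f1 ^ 6f = 9e
byte 3: (37 ^ 0e) ^ 74 = 39 ^ 74 = 4d
byte 4: (3b ^ 0a) ^ 3a = 31 ^ 3a = 0b
byte 5: (20 ^ 95) ^ 78 = b5 ^ 78 = cd
byte 6: (90 ^ 7e) ^ 20 = ee ^ 20 = ce

[219, 57, 158, 77, 11, 205, 206]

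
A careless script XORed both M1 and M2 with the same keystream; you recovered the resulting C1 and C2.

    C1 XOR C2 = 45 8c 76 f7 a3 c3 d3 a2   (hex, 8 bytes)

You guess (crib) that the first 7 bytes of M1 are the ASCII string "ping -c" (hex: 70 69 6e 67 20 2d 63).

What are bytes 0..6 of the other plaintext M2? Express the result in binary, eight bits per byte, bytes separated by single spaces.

Since C1 ⊕ C2 = M1 ⊕ M2, XORing with the guessed M1 bytes yields the corresponding M2 bytes: M2 = (C1 ⊕ C2) ⊕ M1.
45 ⊕ 70 = 35
8c ⊕ 69 = e5
76 ⊕ 6e = 18
f7 ⊕ 67 = 90
a3 ⊕ 20 = 83
c3 ⊕ 2d = ee
d3 ⊕ 63 = b0

00110101 11100101 00011000 10010000 10000011 11101110 10110000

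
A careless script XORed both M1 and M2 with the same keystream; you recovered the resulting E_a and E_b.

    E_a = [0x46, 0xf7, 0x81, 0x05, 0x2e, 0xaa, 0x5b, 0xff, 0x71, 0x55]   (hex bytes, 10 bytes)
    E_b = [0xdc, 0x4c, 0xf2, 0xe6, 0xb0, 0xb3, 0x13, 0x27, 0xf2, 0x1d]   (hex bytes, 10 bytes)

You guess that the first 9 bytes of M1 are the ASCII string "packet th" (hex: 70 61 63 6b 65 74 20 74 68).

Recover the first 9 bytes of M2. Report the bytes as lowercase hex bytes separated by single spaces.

ea da 10 88 fb 6d 68 ac eb

First, E_a ⊕ E_b = (M1 ⊕ K) ⊕ (M2 ⊕ K) = M1 ⊕ M2, so the key drops out. Then M2 = (M1 ⊕ M2) ⊕ M1 over the first 9 bytes.
byte 0: (46 XOR dc) XOR 70 = 9a XOR 70 = ea
byte 1: (f7 XOR 4c) XOR 61 = bb XOR 61 = da
byte 2: (81 XOR f2) XOR 63 = 73 XOR 63 = 10
byte 3: (05 XOR e6) XOR 6b = e3 XOR 6b = 88
byte 4: (2e XOR b0) XOR 65 = 9e XOR 65 = fb
byte 5: (aa XOR b3) XOR 74 = 19 XOR 74 = 6d
byte 6: (5b XOR 13) XOR 20 = 48 XOR 20 = 68
byte 7: (ff XOR 27) XOR 74 = d8 XOR 74 = ac
byte 8: (71 XOR f2) XOR 68 = 83 XOR 68 = eb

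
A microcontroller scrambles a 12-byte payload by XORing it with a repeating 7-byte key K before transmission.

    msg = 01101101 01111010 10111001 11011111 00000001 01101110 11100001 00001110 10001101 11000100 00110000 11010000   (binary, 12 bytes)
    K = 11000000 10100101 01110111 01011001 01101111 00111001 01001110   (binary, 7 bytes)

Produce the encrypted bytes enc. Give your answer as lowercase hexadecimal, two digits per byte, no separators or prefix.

The 7-byte key repeats, so the effective keystream is c0 a5 77 59 6f 39 4e c0 a5 77 59 6f.
byte 0: 6d ⊕ c0 = ad
byte 1: 7a ⊕ a5 = df
byte 2: b9 ⊕ 77 = ce
byte 3: df ⊕ 59 = 86
byte 4: 01 ⊕ 6f = 6e
byte 5: 6e ⊕ 39 = 57
byte 6: e1 ⊕ 4e = af
byte 7: 0e ⊕ c0 = ce
byte 8: 8d ⊕ a5 = 28
byte 9: c4 ⊕ 77 = b3
byte 10: 30 ⊕ 59 = 69
byte 11: d0 ⊕ 6f = bf

addfce866e57afce28b369bf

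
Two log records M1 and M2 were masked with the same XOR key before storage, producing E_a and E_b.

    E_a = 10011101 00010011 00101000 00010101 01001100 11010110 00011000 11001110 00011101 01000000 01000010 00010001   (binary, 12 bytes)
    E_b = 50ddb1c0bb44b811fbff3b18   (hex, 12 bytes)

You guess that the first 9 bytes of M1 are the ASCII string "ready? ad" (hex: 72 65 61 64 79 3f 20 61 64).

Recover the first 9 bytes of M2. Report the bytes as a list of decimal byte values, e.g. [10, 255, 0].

First, E_a ⊕ E_b = (M1 ⊕ K) ⊕ (M2 ⊕ K) = M1 ⊕ M2, so the key drops out. Then M2 = (M1 ⊕ M2) ⊕ M1 over the first 9 bytes.
byte 0: (9d xor 50) xor 72 = cd xor 72 = bf
byte 1: (13 xor dd) xor 65 = ce xor 65 = ab
byte 2: (28 xor b1) xor 61 = 99 xor 61 = f8
byte 3: (15 xor c0) xor 64 = d5 xor 64 = b1
byte 4: (4c xor bb) xor 79 = f7 xor 79 = 8e
byte 5: (d6 xor 44) xor 3f = 92 xor 3f = ad
byte 6: (18 xor b8) xor 20 = a0 xor 20 = 80
byte 7: (ce xor 11) xor 61 = df xor 61 = be
byte 8: (1d xor fb) xor 64 = e6 xor 64 = 82

[191, 171, 248, 177, 142, 173, 128, 190, 130]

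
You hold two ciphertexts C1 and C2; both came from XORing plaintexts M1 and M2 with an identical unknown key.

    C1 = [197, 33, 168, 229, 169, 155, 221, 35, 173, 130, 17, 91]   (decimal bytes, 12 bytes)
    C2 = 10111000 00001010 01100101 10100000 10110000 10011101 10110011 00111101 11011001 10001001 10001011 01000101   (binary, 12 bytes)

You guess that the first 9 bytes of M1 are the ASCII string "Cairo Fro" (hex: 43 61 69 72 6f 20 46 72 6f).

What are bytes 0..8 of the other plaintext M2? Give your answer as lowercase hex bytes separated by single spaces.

First, C1 ⊕ C2 = (M1 ⊕ K) ⊕ (M2 ⊕ K) = M1 ⊕ M2, so the key drops out. Then M2 = (M1 ⊕ M2) ⊕ M1 over the first 9 bytes.
byte 0: (c5 xor b8) xor 43 = 7d xor 43 = 3e
byte 1: (21 xor 0a) xor 61 = 2b xor 61 = 4a
byte 2: (a8 xor 65) xor 69 = cd xor 69 = a4
byte 3: (e5 xor a0) xor 72 = 45 xor 72 = 37
byte 4: (a9 xor b0) xor 6f = 19 xor 6f = 76
byte 5: (9b xor 9d) xor 20 = 06 xor 20 = 26
byte 6: (dd xor b3) xor 46 = 6e xor 46 = 28
byte 7: (23 xor 3d) xor 72 = 1e xor 72 = 6c
byte 8: (ad xor d9) xor 6f = 74 xor 6f = 1b

3e 4a a4 37 76 26 28 6c 1b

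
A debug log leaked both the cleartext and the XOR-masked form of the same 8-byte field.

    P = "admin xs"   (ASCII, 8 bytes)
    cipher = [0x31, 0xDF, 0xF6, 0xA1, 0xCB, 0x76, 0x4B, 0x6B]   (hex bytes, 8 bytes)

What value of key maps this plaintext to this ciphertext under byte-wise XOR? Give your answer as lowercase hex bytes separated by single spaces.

50 bb 9b c8 a5 56 33 18

Since cipher = P ⊕ key, XORing both sides with P gives key = P ⊕ cipher.
byte 0: 61 ^ 31 = 50
byte 1: 64 ^ df = bb
byte 2: 6d ^ f6 = 9b
byte 3: 69 ^ a1 = c8
byte 4: 6e ^ cb = a5
byte 5: 20 ^ 76 = 56
byte 6: 78 ^ 4b = 33
byte 7: 73 ^ 6b = 18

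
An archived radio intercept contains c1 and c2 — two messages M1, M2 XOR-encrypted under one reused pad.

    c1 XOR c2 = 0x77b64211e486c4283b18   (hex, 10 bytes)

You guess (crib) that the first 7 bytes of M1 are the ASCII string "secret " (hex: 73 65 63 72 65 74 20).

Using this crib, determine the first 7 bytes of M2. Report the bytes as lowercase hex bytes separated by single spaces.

Since c1 ⊕ c2 = M1 ⊕ M2, XORing with the guessed M1 bytes yields the corresponding M2 bytes: M2 = (c1 ⊕ c2) ⊕ M1.
77 XOR 73 = 04
b6 XOR 65 = d3
42 XOR 63 = 21
11 XOR 72 = 63
e4 XOR 65 = 81
86 XOR 74 = f2
c4 XOR 20 = e4

04 d3 21 63 81 f2 e4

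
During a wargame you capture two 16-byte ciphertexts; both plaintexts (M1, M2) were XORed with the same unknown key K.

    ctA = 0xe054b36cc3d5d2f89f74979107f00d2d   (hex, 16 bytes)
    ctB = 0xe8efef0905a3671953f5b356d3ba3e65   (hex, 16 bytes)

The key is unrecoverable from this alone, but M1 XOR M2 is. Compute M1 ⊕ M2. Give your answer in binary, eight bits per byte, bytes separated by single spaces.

ctA ⊕ ctB = (M1 ⊕ K) ⊕ (M2 ⊕ K) = M1 ⊕ M2 — the shared key cancels under XOR.
byte 0: e0 ^ e8 = 08
byte 1: 54 ^ ef = bb
byte 2: b3 ^ ef = 5c
byte 3: 6c ^ 09 = 65
byte 4: c3 ^ 05 = c6
byte 5: d5 ^ a3 = 76
byte 6: d2 ^ 67 = b5
byte 7: f8 ^ 19 = e1
byte 8: 9f ^ 53 = cc
byte 9: 74 ^ f5 = 81
byte 10: 97 ^ b3 = 24
byte 11: 91 ^ 56 = c7
byte 12: 07 ^ d3 = d4
byte 13: f0 ^ ba = 4a
byte 14: 0d ^ 3e = 33
byte 15: 2d ^ 65 = 48

00001000 10111011 01011100 01100101 11000110 01110110 10110101 11100001 11001100 10000001 00100100 11000111 11010100 01001010 00110011 01001000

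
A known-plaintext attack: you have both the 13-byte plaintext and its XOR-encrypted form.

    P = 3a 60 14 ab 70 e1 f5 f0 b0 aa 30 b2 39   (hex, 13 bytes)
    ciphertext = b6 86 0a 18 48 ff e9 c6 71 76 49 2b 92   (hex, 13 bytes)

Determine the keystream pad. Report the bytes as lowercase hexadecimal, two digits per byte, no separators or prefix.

Since ciphertext = P ⊕ pad, XORing both sides with P gives pad = P ⊕ ciphertext.
 58 XOR 182 = 140
 96 XOR 134 = 230
 20 XOR  10 =  30
171 XOR  24 = 179
112 XOR  72 =  56
225 XOR 255 =  30
245 XOR 233 =  28
240 XOR 198 =  54
176 XOR 113 = 193
170 XOR 118 = 220
 48 XOR  73 = 121
178 XOR  43 = 153
 57 XOR 146 = 171

8ce61eb3381e1c36c1dc7999ab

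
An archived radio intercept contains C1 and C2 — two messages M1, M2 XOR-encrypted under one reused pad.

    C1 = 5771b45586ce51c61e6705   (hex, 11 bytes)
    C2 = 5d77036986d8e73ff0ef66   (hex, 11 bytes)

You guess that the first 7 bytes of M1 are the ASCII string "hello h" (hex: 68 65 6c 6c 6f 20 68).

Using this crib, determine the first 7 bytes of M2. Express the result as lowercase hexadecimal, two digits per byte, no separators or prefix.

6263db506f36de

First, C1 ⊕ C2 = (M1 ⊕ K) ⊕ (M2 ⊕ K) = M1 ⊕ M2, so the key drops out. Then M2 = (M1 ⊕ M2) ⊕ M1 over the first 7 bytes.
byte 0: (57 XOR 5d) XOR 68 = 0a XOR 68 = 62
byte 1: (71 XOR 77) XOR 65 = 06 XOR 65 = 63
byte 2: (b4 XOR 03) XOR 6c = b7 XOR 6c = db
byte 3: (55 XOR 69) XOR 6c = 3c XOR 6c = 50
byte 4: (86 XOR 86) XOR 6f = 00 XOR 6f = 6f
byte 5: (ce XOR d8) XOR 20 = 16 XOR 20 = 36
byte 6: (51 XOR e7) XOR 68 = b6 XOR 68 = de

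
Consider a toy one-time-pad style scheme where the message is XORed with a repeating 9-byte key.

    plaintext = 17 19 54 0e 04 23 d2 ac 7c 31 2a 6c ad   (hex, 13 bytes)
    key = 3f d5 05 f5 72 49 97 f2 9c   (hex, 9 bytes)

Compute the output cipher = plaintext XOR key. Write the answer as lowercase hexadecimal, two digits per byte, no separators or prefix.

28cc51fb766a455ee00eff6958

The 9-byte key repeats, so the effective keystream is 3f d5 05 f5 72 49 97 f2 9c 3f d5 05 f5.
byte 0: 17 ⊕ 3f = 28
byte 1: 19 ⊕ d5 = cc
byte 2: 54 ⊕ 05 = 51
byte 3: 0e ⊕ f5 = fb
byte 4: 04 ⊕ 72 = 76
byte 5: 23 ⊕ 49 = 6a
byte 6: d2 ⊕ 97 = 45
byte 7: ac ⊕ f2 = 5e
byte 8: 7c ⊕ 9c = e0
byte 9: 31 ⊕ 3f = 0e
byte 10: 2a ⊕ d5 = ff
byte 11: 6c ⊕ 05 = 69
byte 12: ad ⊕ f5 = 58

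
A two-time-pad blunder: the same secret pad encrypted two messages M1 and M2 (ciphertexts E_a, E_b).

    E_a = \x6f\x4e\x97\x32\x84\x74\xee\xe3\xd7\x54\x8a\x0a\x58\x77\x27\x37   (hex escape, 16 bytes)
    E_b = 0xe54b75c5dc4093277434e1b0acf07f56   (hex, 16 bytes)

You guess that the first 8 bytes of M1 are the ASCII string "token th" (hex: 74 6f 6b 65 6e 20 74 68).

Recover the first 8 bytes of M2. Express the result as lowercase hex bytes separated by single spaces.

First, E_a ⊕ E_b = (M1 ⊕ K) ⊕ (M2 ⊕ K) = M1 ⊕ M2, so the key drops out. Then M2 = (M1 ⊕ M2) ⊕ M1 over the first 8 bytes.
byte 0: (6f XOR e5) XOR 74 = 8a XOR 74 = fe
byte 1: (4e XOR 4b) XOR 6f = 05 XOR 6f = 6a
byte 2: (97 XOR 75) XOR 6b = e2 XOR 6b = 89
byte 3: (32 XOR c5) XOR 65 = f7 XOR 65 = 92
byte 4: (84 XOR dc) XOR 6e = 58 XOR 6e = 36
byte 5: (74 XOR 40) XOR 20 = 34 XOR 20 = 14
byte 6: (ee XOR 93) XOR 74 = 7d XOR 74 = 09
byte 7: (e3 XOR 27) XOR 68 = c4 XOR 68 = ac

fe 6a 89 92 36 14 09 ac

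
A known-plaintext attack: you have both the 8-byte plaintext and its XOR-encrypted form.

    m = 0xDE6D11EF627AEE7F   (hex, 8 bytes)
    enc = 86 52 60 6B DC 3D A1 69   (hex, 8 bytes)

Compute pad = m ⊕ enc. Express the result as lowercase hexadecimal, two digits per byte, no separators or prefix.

583f7184be474f16

Since enc = m ⊕ pad, XORing both sides with m gives pad = m ⊕ enc.
de XOR 86 = 58
6d XOR 52 = 3f
11 XOR 60 = 71
ef XOR 6b = 84
62 XOR dc = be
7a XOR 3d = 47
ee XOR a1 = 4f
7f XOR 69 = 16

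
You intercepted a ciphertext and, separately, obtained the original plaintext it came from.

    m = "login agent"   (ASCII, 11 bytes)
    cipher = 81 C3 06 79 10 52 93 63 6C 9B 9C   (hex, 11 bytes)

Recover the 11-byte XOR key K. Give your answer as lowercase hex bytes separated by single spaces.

Since cipher = m ⊕ K, XORing both sides with m gives K = m ⊕ cipher.
6c XOR 81 = ed
6f XOR c3 = ac
67 XOR 06 = 61
69 XOR 79 = 10
6e XOR 10 = 7e
20 XOR 52 = 72
61 XOR 93 = f2
67 XOR 63 = 04
65 XOR 6c = 09
6e XOR 9b = f5
74 XOR 9c = e8

ed ac 61 10 7e 72 f2 04 09 f5 e8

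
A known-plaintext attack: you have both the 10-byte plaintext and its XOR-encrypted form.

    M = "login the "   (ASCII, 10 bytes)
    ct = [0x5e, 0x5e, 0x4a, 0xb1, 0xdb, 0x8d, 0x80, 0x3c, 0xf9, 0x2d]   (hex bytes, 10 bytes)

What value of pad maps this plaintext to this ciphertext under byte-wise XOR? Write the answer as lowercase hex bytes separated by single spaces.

Since ct = M ⊕ pad, XORing both sides with M gives pad = M ⊕ ct.
6c ^ 5e = 32
6f ^ 5e = 31
67 ^ 4a = 2d
69 ^ b1 = d8
6e ^ db = b5
20 ^ 8d = ad
74 ^ 80 = f4
68 ^ 3c = 54
65 ^ f9 = 9c
20 ^ 2d = 0d

32 31 2d d8 b5 ad f4 54 9c 0d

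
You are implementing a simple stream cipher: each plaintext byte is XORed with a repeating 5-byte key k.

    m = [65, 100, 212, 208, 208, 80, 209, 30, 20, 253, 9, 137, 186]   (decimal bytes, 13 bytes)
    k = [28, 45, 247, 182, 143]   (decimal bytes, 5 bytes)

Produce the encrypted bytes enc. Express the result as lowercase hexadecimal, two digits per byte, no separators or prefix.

The 5-byte key repeats, so the effective keystream is 1c 2d f7 b6 8f 1c 2d f7 b6 8f 1c 2d f7.
byte 0: 01000001 ^ 00011100 = 01011101
byte 1: 01100100 ^ 00101101 = 01001001
byte 2: 11010100 ^ 11110111 = 00100011
byte 3: 11010000 ^ 10110110 = 01100110
byte 4: 11010000 ^ 10001111 = 01011111
byte 5: 01010000 ^ 00011100 = 01001100
byte 6: 11010001 ^ 00101101 = 11111100
byte 7: 00011110 ^ 11110111 = 11101001
byte 8: 00010100 ^ 10110110 = 10100010
byte 9: 11111101 ^ 10001111 = 01110010
byte 10: 00001001 ^ 00011100 = 00010101
byte 11: 10001001 ^ 00101101 = 10100100
byte 12: 10111010 ^ 11110111 = 01001101

5d4923665f4cfce9a27215a44d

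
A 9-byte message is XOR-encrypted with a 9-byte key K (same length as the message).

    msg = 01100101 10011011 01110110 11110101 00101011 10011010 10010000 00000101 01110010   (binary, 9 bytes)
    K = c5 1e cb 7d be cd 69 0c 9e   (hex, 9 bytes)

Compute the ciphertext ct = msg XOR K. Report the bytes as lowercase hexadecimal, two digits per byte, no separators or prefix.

a085bd889557f909ec

101 ⊕ 197 = 160
155 ⊕  30 = 133
118 ⊕ 203 = 189
245 ⊕ 125 = 136
 43 ⊕ 190 = 149
154 ⊕ 205 =  87
144 ⊕ 105 = 249
  5 ⊕  12 =   9
114 ⊕ 158 = 236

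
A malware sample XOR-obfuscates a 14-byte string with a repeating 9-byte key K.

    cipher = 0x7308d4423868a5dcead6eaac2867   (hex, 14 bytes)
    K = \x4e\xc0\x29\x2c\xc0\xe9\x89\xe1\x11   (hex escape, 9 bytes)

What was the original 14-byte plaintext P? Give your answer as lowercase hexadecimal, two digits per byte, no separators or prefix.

The 9-byte key repeats, so the effective keystream is 4e c0 29 2c c0 e9 89 e1 11 4e c0 29 2c c0.
byte 0: 73 ⊕ 4e = 3d
byte 1: 08 ⊕ c0 = c8
byte 2: d4 ⊕ 29 = fd
byte 3: 42 ⊕ 2c = 6e
byte 4: 38 ⊕ c0 = f8
byte 5: 68 ⊕ e9 = 81
byte 6: a5 ⊕ 89 = 2c
byte 7: dc ⊕ e1 = 3d
byte 8: ea ⊕ 11 = fb
byte 9: d6 ⊕ 4e = 98
byte 10: ea ⊕ c0 = 2a
byte 11: ac ⊕ 29 = 85
byte 12: 28 ⊕ 2c = 04
byte 13: 67 ⊕ c0 = a7

3dc8fd6ef8812c3dfb982a8504a7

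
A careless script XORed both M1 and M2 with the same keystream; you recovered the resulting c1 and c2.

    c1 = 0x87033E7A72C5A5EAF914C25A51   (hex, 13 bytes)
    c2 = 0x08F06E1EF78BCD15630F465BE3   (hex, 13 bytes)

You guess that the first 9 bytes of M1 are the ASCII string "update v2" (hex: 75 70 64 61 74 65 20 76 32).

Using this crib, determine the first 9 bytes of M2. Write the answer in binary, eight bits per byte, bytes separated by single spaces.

11111010 10000011 00110100 00000101 11110001 00101011 01001000 10001001 10101000

First, c1 ⊕ c2 = (M1 ⊕ K) ⊕ (M2 ⊕ K) = M1 ⊕ M2, so the key drops out. Then M2 = (M1 ⊕ M2) ⊕ M1 over the first 9 bytes.
byte 0: (87 ⊕ 08) ⊕ 75 = 8f ⊕ 75 = fa
byte 1: (03 ⊕ f0) ⊕ 70 = f3 ⊕ 70 = 83
byte 2: (3e ⊕ 6e) ⊕ 64 = 50 ⊕ 64 = 34
byte 3: (7a ⊕ 1e) ⊕ 61 = 64 ⊕ 61 = 05
byte 4: (72 ⊕ f7) ⊕ 74 = 85 ⊕ 74 = f1
byte 5: (c5 ⊕ 8b) ⊕ 65 = 4e ⊕ 65 = 2b
byte 6: (a5 ⊕ cd) ⊕ 20 = 68 ⊕ 20 = 48
byte 7: (ea ⊕ 15) ⊕ 76 = ff ⊕ 76 = 89
byte 8: (f9 ⊕ 63) ⊕ 32 = 9a ⊕ 32 = a8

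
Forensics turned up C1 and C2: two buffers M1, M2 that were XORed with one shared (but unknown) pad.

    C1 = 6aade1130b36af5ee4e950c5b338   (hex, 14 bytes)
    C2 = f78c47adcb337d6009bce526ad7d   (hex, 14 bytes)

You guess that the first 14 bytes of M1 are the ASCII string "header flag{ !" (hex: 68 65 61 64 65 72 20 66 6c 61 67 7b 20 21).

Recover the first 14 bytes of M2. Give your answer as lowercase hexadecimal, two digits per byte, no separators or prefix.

First, C1 ⊕ C2 = (M1 ⊕ K) ⊕ (M2 ⊕ K) = M1 ⊕ M2, so the key drops out. Then M2 = (M1 ⊕ M2) ⊕ M1 over the first 14 bytes.
byte 0: (6a ^ f7) ^ 68 = 9d ^ 68 = f5
byte 1: (ad ^ 8c) ^ 65 = 21 ^ 65 = 44
byte 2: (e1 ^ 47) ^ 61 = a6 ^ 61 = c7
byte 3: (13 ^ ad) ^ 64 = be ^ 64 = da
byte 4: (0b ^ cb) ^ 65 = c0 ^ 65 = a5
byte 5: (36 ^ 33) ^ 72 = 05 ^ 72 = 77
byte 6: (af ^ 7d) ^ 20 = d2 ^ 20 = f2
byte 7: (5e ^ 60) ^ 66 = 3e ^ 66 = 58
byte 8: (e4 ^ 09) ^ 6c = ed ^ 6c = 81
byte 9: (e9 ^ bc) ^ 61 = 55 ^ 61 = 34
byte 10: (50 ^ e5) ^ 67 = b5 ^ 67 = d2
byte 11: (c5 ^ 26) ^ 7b = e3 ^ 7b = 98
byte 12: (b3 ^ ad) ^ 20 = 1e ^ 20 = 3e
byte 13: (38 ^ 7d) ^ 21 = 45 ^ 21 = 64

f544c7daa577f2588134d2983e64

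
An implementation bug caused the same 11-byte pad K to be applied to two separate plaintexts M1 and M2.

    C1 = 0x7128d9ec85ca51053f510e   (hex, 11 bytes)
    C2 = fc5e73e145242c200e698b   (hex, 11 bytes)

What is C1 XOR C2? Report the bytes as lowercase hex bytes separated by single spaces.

C1 ⊕ C2 = (M1 ⊕ K) ⊕ (M2 ⊕ K) = M1 ⊕ M2 — the shared key cancels under XOR.
byte 0: 01110001 ⊕ 11111100 = 10001101
byte 1: 00101000 ⊕ 01011110 = 01110110
byte 2: 11011001 ⊕ 01110011 = 10101010
byte 3: 11101100 ⊕ 11100001 = 00001101
byte 4: 10000101 ⊕ 01000101 = 11000000
byte 5: 11001010 ⊕ 00100100 = 11101110
byte 6: 01010001 ⊕ 00101100 = 01111101
byte 7: 00000101 ⊕ 00100000 = 00100101
byte 8: 00111111 ⊕ 00001110 = 00110001
byte 9: 01010001 ⊕ 01101001 = 00111000
byte 10: 00001110 ⊕ 10001011 = 10000101

8d 76 aa 0d c0 ee 7d 25 31 38 85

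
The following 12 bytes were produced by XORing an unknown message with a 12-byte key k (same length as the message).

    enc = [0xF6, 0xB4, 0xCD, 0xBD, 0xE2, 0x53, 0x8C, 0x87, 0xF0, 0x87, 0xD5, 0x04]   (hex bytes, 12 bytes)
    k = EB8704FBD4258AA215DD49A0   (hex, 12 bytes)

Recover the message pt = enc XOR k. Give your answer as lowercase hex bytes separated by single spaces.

1d 33 c9 46 36 76 06 25 e5 5a 9c a4

f6 xor eb = 1d
b4 xor 87 = 33
cd xor 04 = c9
bd xor fb = 46
e2 xor d4 = 36
53 xor 25 = 76
8c xor 8a = 06
87 xor a2 = 25
f0 xor 15 = e5
87 xor dd = 5a
d5 xor 49 = 9c
04 xor a0 = a4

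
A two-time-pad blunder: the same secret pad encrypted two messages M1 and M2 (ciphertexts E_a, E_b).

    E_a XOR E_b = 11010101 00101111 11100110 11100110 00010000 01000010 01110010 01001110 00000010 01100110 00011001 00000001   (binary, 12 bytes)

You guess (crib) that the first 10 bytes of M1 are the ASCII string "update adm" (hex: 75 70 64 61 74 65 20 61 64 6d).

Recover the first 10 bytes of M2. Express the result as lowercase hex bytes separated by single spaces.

a0 5f 82 87 64 27 52 2f 66 0b

Since E_a ⊕ E_b = M1 ⊕ M2, XORing with the guessed M1 bytes yields the corresponding M2 bytes: M2 = (E_a ⊕ E_b) ⊕ M1.
11010101 XOR 01110101 = 10100000
00101111 XOR 01110000 = 01011111
11100110 XOR 01100100 = 10000010
11100110 XOR 01100001 = 10000111
00010000 XOR 01110100 = 01100100
01000010 XOR 01100101 = 00100111
01110010 XOR 00100000 = 01010010
01001110 XOR 01100001 = 00101111
00000010 XOR 01100100 = 01100110
01100110 XOR 01101101 = 00001011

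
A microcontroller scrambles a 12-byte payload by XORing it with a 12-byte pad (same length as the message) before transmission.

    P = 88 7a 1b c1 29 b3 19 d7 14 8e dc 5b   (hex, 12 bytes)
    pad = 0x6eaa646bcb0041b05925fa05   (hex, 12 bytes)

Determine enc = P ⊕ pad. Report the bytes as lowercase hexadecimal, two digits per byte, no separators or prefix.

e6d07faae2b358674dab265e

136 xor 110 = 230
122 xor 170 = 208
 27 xor 100 = 127
193 xor 107 = 170
 41 xor 203 = 226
179 xor   0 = 179
 25 xor  65 =  88
215 xor 176 = 103
 20 xor  89 =  77
142 xor  37 = 171
220 xor 250 =  38
 91 xor   5 =  94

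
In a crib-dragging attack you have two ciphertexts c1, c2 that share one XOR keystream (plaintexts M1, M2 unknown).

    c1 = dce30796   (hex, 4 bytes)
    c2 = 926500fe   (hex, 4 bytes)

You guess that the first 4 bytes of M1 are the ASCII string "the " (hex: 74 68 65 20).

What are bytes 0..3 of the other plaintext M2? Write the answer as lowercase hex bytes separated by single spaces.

3a ee 62 48

First, c1 ⊕ c2 = (M1 ⊕ K) ⊕ (M2 ⊕ K) = M1 ⊕ M2, so the key drops out. Then M2 = (M1 ⊕ M2) ⊕ M1 over the first 4 bytes.
byte 0: (dc ^ 92) ^ 74 = 4e ^ 74 = 3a
byte 1: (e3 ^ 65) ^ 68 = 86 ^ 68 = ee
byte 2: (07 ^ 00) ^ 65 = 07 ^ 65 = 62
byte 3: (96 ^ fe) ^ 20 = 68 ^ 20 = 48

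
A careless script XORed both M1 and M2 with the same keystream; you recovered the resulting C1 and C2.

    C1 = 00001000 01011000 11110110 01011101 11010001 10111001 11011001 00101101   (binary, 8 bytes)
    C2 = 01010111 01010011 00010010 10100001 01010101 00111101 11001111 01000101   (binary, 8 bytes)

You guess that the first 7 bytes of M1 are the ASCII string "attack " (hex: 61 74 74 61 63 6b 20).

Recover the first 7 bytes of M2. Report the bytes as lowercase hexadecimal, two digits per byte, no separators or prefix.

3e7f909de7ef36

First, C1 ⊕ C2 = (M1 ⊕ K) ⊕ (M2 ⊕ K) = M1 ⊕ M2, so the key drops out. Then M2 = (M1 ⊕ M2) ⊕ M1 over the first 7 bytes.
byte 0: (08 ^ 57) ^ 61 = 5f ^ 61 = 3e
byte 1: (58 ^ 53) ^ 74 = 0b ^ 74 = 7f
byte 2: (f6 ^ 12) ^ 74 = e4 ^ 74 = 90
byte 3: (5d ^ a1) ^ 61 = fc ^ 61 = 9d
byte 4: (d1 ^ 55) ^ 63 = 84 ^ 63 = e7
byte 5: (b9 ^ 3d) ^ 6b = 84 ^ 6b = ef
byte 6: (d9 ^ cf) ^ 20 = 16 ^ 20 = 36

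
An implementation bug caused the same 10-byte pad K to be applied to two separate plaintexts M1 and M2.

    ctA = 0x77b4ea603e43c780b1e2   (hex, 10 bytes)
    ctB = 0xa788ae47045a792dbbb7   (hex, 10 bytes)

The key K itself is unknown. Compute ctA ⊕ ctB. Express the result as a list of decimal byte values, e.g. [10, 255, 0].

ctA ⊕ ctB = (M1 ⊕ K) ⊕ (M2 ⊕ K) = M1 ⊕ M2 — the shared key cancels under XOR.
01110111 ^ 10100111 = 11010000
10110100 ^ 10001000 = 00111100
11101010 ^ 10101110 = 01000100
01100000 ^ 01000111 = 00100111
00111110 ^ 00000100 = 00111010
01000011 ^ 01011010 = 00011001
11000111 ^ 01111001 = 10111110
10000000 ^ 00101101 = 10101101
10110001 ^ 10111011 = 00001010
11100010 ^ 10110111 = 01010101

[208, 60, 68, 39, 58, 25, 190, 173, 10, 85]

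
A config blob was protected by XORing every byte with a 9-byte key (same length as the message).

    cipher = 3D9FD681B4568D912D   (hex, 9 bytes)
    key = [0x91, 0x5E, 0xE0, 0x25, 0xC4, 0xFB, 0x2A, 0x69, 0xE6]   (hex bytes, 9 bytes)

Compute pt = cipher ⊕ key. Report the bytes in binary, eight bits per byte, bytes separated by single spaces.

XOR is its own inverse, so applying the key byte-wise gives the result directly.
 61 XOR 145 = 172
159 XOR  94 = 193
214 XOR 224 =  54
129 XOR  37 = 164
180 XOR 196 = 112
 86 XOR 251 = 173
141 XOR  42 = 167
145 XOR 105 = 248
 45 XOR 230 = 203

10101100 11000001 00110110 10100100 01110000 10101101 10100111 11111000 11001011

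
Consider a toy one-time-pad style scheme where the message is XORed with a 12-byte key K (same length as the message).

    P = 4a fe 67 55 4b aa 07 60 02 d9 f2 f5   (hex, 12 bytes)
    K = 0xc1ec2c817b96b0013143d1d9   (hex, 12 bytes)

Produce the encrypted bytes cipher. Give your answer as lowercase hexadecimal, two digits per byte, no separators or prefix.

8b124bd4303cb761339a232c

XOR is its own inverse, so applying the key byte-wise gives the result directly.
byte 0: 01001010 ^ 11000001 = 10001011
byte 1: 11111110 ^ 11101100 = 00010010
byte 2: 01100111 ^ 00101100 = 01001011
byte 3: 01010101 ^ 10000001 = 11010100
byte 4: 01001011 ^ 01111011 = 00110000
byte 5: 10101010 ^ 10010110 = 00111100
byte 6: 00000111 ^ 10110000 = 10110111
byte 7: 01100000 ^ 00000001 = 01100001
byte 8: 00000010 ^ 00110001 = 00110011
byte 9: 11011001 ^ 01000011 = 10011010
byte 10: 11110010 ^ 11010001 = 00100011
byte 11: 11110101 ^ 11011001 = 00101100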